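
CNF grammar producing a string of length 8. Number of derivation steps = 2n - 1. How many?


Chomsky Normal Form derivation:
String length n = 8
Each step either:
  - Splits a nonterminal into two (n-1 such steps)
  - Converts a nonterminal to terminal (n such steps)
Total = (n-1) + n = 2n - 1
= 2(8) - 1
= 16 - 1
= 15

15


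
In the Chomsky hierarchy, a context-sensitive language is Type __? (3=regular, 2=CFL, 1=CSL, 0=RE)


Chomsky hierarchy levels:
  Type 3: Regular (DFA/NFA/regex)
  Type 2: Context-free (PDA)
  Type 1: Context-sensitive
  Type 0: Recursively enumerable (TM)
'context-sensitive' corresponds to Type 1

1


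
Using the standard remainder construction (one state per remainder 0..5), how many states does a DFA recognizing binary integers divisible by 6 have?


Divisibility by 6 is tracked via the remainder mod 6: 0, 1, ..., 5
The construction assigns one state to each remainder
Number of remainders = 6

6


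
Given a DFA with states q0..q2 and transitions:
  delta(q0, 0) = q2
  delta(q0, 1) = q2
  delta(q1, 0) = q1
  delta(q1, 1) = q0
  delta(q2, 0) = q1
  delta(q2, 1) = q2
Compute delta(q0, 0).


Looking up transition function:
delta(q0, 0) in the table
Row: q0, Column: 0
Result: q2

q2


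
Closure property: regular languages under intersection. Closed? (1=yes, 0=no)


Regular languages are closed under:
- Union (DFA product construction)
- Intersection (DFA product construction)
- Complement (swap accept/reject states)
- Concatenation (NFA construction)
- Kleene star (NFA construction)
intersection is in this list
Therefore: closed

1


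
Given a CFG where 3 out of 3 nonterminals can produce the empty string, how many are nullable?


Nonterminals: {S, A, B}
A nonterminal is nullable if it can derive epsilon
Counting nullable nonterminals: 3
Total nullable = 3

3


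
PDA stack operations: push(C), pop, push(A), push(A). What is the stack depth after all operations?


Tracing stack operations:
  push(C) -> stack = [C], depth=1
  pop -> removed C, stack = [], depth=0
  push(A) -> stack = [A], depth=1
  push(A) -> stack = [A,A], depth=2
Final depth = 2

2


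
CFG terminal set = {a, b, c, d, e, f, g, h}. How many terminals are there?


Terminal symbols: a, b, c, d, e, f, g, h
Counting each: a (#1), b (#2), c (#3), d (#4), e (#5), f (#6), g (#7), h (#8)
Total = 8

8


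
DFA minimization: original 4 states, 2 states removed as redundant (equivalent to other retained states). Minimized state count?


Original DFA: 4 states
Redundant states removed: 2
Minimized states = original - removed
= 4 - 2
= 2

2


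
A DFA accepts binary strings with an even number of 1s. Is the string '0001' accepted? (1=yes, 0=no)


DFA has 2 states: q_even (start, accept=yes) and q_odd
Processing string '0001' character by character:
  Position 0: read '0', 1-count=0 -> q_even (no change)
  Position 1: read '0', 1-count=0 -> q_even (no change)
  Position 2: read '0', 1-count=0 -> q_even (no change)
  Position 3: read '1', 1-count=1 -> q_odd
Final state: q_odd, total 1s = 1 (odd); the DFA requires an even count -> reject

0


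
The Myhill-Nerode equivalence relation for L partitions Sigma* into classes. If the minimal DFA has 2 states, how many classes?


Myhill-Nerode theorem:
Number of equivalence classes = number of states in minimal DFA
Minimal DFA states = 2
Therefore equivalence classes = 2

2


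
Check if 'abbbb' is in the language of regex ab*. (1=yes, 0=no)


Pattern: ab*
String: 'abbbb'
Pattern requires: exactly one 'a' followed by zero or more 'b's
First char is 'a' -> OK
Rest 'bbbb': all b's? Yes
Result: 1

1


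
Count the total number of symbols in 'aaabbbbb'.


String: 'aaabbbbb'
Counting characters:
  'a' appears 3 time(s)
  'b' appears 5 time(s)
Total length = 3 + 5 = 8

8


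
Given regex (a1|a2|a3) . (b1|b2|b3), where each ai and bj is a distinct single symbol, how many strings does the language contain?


First group: 3 alternatives
Second group: 3 alternatives
Concatenation: each choice from group 1 pairs with each from group 2
Total = 3 x 3 = 9

9


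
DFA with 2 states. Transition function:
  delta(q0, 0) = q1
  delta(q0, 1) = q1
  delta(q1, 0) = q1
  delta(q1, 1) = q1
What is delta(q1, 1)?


Looking up transition function:
delta(q1, 1) in the table
Row: q1, Column: 1
Result: q1

q1


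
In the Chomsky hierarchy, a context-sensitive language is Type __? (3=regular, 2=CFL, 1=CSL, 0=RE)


Chomsky hierarchy levels:
  Type 3: Regular (DFA/NFA/regex)
  Type 2: Context-free (PDA)
  Type 1: Context-sensitive
  Type 0: Recursively enumerable (TM)
'context-sensitive' corresponds to Type 1

1


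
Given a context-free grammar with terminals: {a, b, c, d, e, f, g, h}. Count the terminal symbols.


Terminal symbols: a, b, c, d, e, f, g, h
Counting each: a (#1), b (#2), c (#3), d (#4), e (#5), f (#6), g (#7), h (#8)
Total = 8

8


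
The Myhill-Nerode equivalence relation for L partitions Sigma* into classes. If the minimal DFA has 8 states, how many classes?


Myhill-Nerode theorem:
Number of equivalence classes = number of states in minimal DFA
Minimal DFA states = 8
Therefore equivalence classes = 8

8


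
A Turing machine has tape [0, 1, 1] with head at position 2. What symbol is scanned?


Tape: [0, 1, 1]
Positions: 0 1 2
Values:    0 1 1
Head at position 2
tape[2] = 1

1


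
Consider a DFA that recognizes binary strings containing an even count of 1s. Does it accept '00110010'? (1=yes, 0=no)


DFA has 2 states: q_even (start, accept=yes) and q_odd
Processing string '00110010' character by character:
  Position 0: read '0', 1-count=0 -> q_even (no change)
  Position 1: read '0', 1-count=0 -> q_even (no change)
  Position 2: read '1', 1-count=1 -> q_odd
  Position 3: read '1', 1-count=2 -> q_even
  Position 4: read '0', 1-count=2 -> q_even (no change)
  Position 5: read '0', 1-count=2 -> q_even (no change)
  Position 6: read '1', 1-count=3 -> q_odd
  Position 7: read '0', 1-count=3 -> q_odd (no change)
Final state: q_odd, total 1s = 3 (odd); the DFA requires an even count -> reject

0


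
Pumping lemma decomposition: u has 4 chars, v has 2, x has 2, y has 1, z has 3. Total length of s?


|s| = |u| + |v| + |x| + |y| + |z|
= 4 + 2 + 2 + 1 + 3
= 6 + 2 + 4
= 8 + 4
= 12

12


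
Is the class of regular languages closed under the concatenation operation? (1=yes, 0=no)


Regular languages are closed under:
- Union (DFA product construction)
- Intersection (DFA product construction)
- Complement (swap accept/reject states)
- Concatenation (NFA construction)
- Kleene star (NFA construction)
concatenation is in this list
Therefore: closed

1


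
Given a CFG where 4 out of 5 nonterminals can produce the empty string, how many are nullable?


Nonterminals: {S, A, B, C, D}
A nonterminal is nullable if it can derive epsilon
Counting nullable nonterminals: 4
Total nullable = 4

4


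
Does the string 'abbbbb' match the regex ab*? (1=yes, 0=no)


Pattern: ab*
String: 'abbbbb'
Pattern requires: exactly one 'a' followed by zero or more 'b's
First char is 'a' -> OK
Rest 'bbbbb': all b's? Yes
Result: 1

1


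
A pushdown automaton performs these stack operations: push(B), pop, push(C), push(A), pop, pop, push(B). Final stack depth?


Tracing stack operations:
  push(B) -> stack = [B], depth=1
  pop -> removed B, stack = [], depth=0
  push(C) -> stack = [C], depth=1
  push(A) -> stack = [C,A], depth=2
  pop -> removed A, stack = [C], depth=1
  pop -> removed C, stack = [], depth=0
  push(B) -> stack = [B], depth=1
Final depth = 1

1


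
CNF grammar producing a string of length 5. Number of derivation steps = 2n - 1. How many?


Chomsky Normal Form derivation:
String length n = 5
Each step either:
  - Splits a nonterminal into two (n-1 such steps)
  - Converts a nonterminal to terminal (n such steps)
Total = (n-1) + n = 2n - 1
= 2(5) - 1
= 10 - 1
= 9

9


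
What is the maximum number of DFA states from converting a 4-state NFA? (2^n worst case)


NFA has 4 states
Subset construction: each DFA state = subset of NFA states
Maximum subsets = 2^4
2^4 = 16

16


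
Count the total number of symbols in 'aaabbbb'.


String: 'aaabbbb'
Counting characters:
  'a' appears 3 time(s)
  'b' appears 4 time(s)
Total length = 3 + 4 = 7

7


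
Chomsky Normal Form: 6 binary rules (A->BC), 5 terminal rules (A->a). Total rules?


CNF allows two rule forms:
  A -> BC (binary): 6 rules
  A -> a (terminal): 5 rules
Total = 6 + 5 = 11

11


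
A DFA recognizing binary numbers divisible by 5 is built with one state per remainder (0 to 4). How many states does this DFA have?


Divisibility by 5 is tracked via the remainder mod 5: 0, 1, ..., 4
The construction assigns one state to each remainder
Number of remainders = 5

5


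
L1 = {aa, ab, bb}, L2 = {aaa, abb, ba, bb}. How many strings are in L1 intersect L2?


L1 = {aa, ab, bb}
L2 = {aaa, abb, ba, bb}
Checking each string in L1 against L2:
  'aa': in L2? No
  'ab': in L2? No
  'bb': in L2? Yes
Intersection = {bb}
|L1 ∩ L2| = 1

1


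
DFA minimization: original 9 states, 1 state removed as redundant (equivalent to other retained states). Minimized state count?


Original DFA: 9 states
Redundant states removed: 1
Minimized states = original - removed
= 9 - 1
= 8

8


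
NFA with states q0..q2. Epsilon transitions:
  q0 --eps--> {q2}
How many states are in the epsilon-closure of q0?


Starting from q0
Initialize closure = {q0}
Follow epsilon from q0 -> add q2
Final closure: {q0, q2}
Size = 2

2


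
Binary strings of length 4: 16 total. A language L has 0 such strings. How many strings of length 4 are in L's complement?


Alphabet: {0,1}
String length: 4
Total strings of length 4 = 2^4 = 16
Strings in L = 0
Complement = total - |L|
= 16 - 0
= 16

16


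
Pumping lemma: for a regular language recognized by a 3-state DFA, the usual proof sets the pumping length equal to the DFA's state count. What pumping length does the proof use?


Pumping lemma for regular languages (standard proof):
Take p = |Q|, the number of DFA states.
Any string of length >= |Q| passes through |Q|+1 states while reading its first |Q| symbols,
so by pigeonhole some state repeats, giving the loop that can be pumped.
Here |Q| = 3
Therefore the proof uses p = 3

3


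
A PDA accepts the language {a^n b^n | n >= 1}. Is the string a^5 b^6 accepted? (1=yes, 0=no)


Language requires equal numbers of a's and b's
PDA pushes for each 'a', pops for each 'b'
Number of a's = 5
Number of b's = 6
5 != 6 -> Reject

0


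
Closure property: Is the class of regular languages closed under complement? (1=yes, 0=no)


Regular languages are closed under all standard operations:
- Union: Yes (product construction)
- Intersection: Yes (product construction)
- Complement: Yes (swap accept/reject)
- Concatenation: Yes (NFA construction)
Operation: complement -> Closed

1


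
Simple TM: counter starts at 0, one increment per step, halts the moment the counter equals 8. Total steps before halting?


Counter starts at 0. Counting sequence:
  Step 1: counter = 1
  Step 2: counter = 2
  Step 3: counter = 3
  Step 4: counter = 4
  Step 5: counter = 5
  Step 6: counter = 6
  Step 7: counter = 7
  Step 8: counter = 8
Counter reached 8 -> halt
Total steps = 8

8


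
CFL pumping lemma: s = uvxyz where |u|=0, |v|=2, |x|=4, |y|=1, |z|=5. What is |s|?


|s| = |u| + |v| + |x| + |y| + |z|
= 0 + 2 + 4 + 1 + 5
= 2 + 4 + 6
= 6 + 6
= 12

12


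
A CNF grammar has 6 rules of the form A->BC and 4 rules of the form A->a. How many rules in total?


CNF allows two rule forms:
  A -> BC (binary): 6 rules
  A -> a (terminal): 4 rules
Total = 6 + 4 = 10

10


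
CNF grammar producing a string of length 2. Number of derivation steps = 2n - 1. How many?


Chomsky Normal Form derivation:
String length n = 2
Each step either:
  - Splits a nonterminal into two (n-1 such steps)
  - Converts a nonterminal to terminal (n such steps)
Total = (n-1) + n = 2n - 1
= 2(2) - 1
= 4 - 1
= 3

3


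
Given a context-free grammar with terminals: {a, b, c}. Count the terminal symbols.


Terminal symbols: a, b, c
Counting each: a (#1), b (#2), c (#3)
Total = 3

3


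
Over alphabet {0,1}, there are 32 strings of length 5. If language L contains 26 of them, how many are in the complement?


Alphabet: {0,1}
String length: 5
Total strings of length 5 = 2^5 = 32
Strings in L = 26
Complement = total - |L|
= 32 - 26
= 6

6


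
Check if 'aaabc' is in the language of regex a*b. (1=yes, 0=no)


Pattern: a*b
String: 'aaabc'
Pattern requires: zero or more 'a's followed by exactly one 'b'
Found 3 leading 'a's
Remaining: 'bc'
Remaining is not 'b' -> no match
Result: 0

0


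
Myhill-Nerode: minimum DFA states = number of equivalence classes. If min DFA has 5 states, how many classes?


Myhill-Nerode theorem:
Number of equivalence classes = number of states in minimal DFA
Minimal DFA states = 5
Therefore equivalence classes = 5

5


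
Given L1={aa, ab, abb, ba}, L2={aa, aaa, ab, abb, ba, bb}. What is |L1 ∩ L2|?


L1 = {aa, ab, abb, ba}
L2 = {aa, aaa, ab, abb, ba, bb}
Checking each string in L1 against L2:
  'aa': in L2? Yes
  'ab': in L2? Yes
  'abb': in L2? Yes
  'ba': in L2? Yes
Intersection = {aa, ab, abb, ba}
|L1 ∩ L2| = 4

4


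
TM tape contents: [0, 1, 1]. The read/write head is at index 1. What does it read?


Tape: [0, 1, 1]
Positions: 0 1 2
Values:    0 1 1
Head at position 1
tape[1] = 1

1


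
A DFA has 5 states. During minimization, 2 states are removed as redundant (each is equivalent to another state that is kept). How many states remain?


Original DFA: 5 states
Redundant states removed: 2
Minimized states = original - removed
= 5 - 2
= 3

3


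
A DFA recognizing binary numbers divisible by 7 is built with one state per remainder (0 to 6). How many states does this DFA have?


Divisibility by 7 is tracked via the remainder mod 7: 0, 1, ..., 6
The construction assigns one state to each remainder
Number of remainders = 7

7


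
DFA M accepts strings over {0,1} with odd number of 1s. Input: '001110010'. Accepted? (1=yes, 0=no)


DFA has 2 states: q_even (start, accept=no) and q_odd
Processing string '001110010' character by character:
  Position 0: read '0', 1-count=0 -> q_even (no change)
  Position 1: read '0', 1-count=0 -> q_even (no change)
  Position 2: read '1', 1-count=1 -> q_odd
  Position 3: read '1', 1-count=2 -> q_even
  Position 4: read '1', 1-count=3 -> q_odd
  Position 5: read '0', 1-count=3 -> q_odd (no change)
  Position 6: read '0', 1-count=3 -> q_odd (no change)
  Position 7: read '1', 1-count=4 -> q_even
  Position 8: read '0', 1-count=4 -> q_even (no change)
Final state: q_even, total 1s = 4 (even); the DFA requires an odd count -> reject

0


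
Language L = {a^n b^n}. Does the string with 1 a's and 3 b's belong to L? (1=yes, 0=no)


Language requires equal numbers of a's and b's
PDA pushes for each 'a', pops for each 'b'
Number of a's = 1
Number of b's = 3
1 != 3 -> Reject

0


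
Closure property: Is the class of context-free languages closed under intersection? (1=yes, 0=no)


CFL closure properties:
  Closed under: union, concatenation, Kleene star
  NOT closed under: intersection, complement
Operation 'intersection' is in not-closed list -> No (not closed)

0


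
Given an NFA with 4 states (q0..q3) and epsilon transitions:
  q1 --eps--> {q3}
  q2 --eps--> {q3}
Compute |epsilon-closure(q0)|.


Starting from q0
Initialize closure = {q0}
q0 has no outgoing epsilon transitions -> nothing to add
Final closure: {q0}
Size = 1

1


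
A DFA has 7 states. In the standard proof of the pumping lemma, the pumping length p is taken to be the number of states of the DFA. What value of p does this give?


Pumping lemma for regular languages (standard proof):
Take p = |Q|, the number of DFA states.
Any string of length >= |Q| passes through |Q|+1 states while reading its first |Q| symbols,
so by pigeonhole some state repeats, giving the loop that can be pumped.
Here |Q| = 7
Therefore the proof uses p = 7

7


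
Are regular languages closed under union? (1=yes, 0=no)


Regular languages are closed under:
- Union (DFA product construction)
- Intersection (DFA product construction)
- Complement (swap accept/reject states)
- Concatenation (NFA construction)
- Kleene star (NFA construction)
union is in this list
Therefore: closed

1


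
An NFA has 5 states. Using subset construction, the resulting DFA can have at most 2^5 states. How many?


NFA has 5 states
Subset construction: each DFA state = subset of NFA states
Maximum subsets = 2^5
2^5 = 32

32


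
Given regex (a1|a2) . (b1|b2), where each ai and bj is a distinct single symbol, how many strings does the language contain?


First group: 2 alternatives
Second group: 2 alternatives
Concatenation: each choice from group 1 pairs with each from group 2
Total = 2 x 2 = 4

4


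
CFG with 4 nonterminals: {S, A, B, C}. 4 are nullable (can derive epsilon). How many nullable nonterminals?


Nonterminals: {S, A, B, C}
A nonterminal is nullable if it can derive epsilon
Counting nullable nonterminals: 4
Total nullable = 4

4


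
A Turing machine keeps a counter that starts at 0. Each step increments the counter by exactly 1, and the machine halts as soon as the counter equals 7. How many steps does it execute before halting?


Counter starts at 0. Counting sequence:
  Step 1: counter = 1
  Step 2: counter = 2
  Step 3: counter = 3
  Step 4: counter = 4
  Step 5: counter = 5
  Step 6: counter = 6
  Step 7: counter = 7
Counter reached 7 -> halt
Total steps = 7

7


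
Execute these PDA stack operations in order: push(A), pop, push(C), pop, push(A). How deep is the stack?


Tracing stack operations:
  push(A) -> stack = [A], depth=1
  pop -> removed A, stack = [], depth=0
  push(C) -> stack = [C], depth=1
  pop -> removed C, stack = [], depth=0
  push(A) -> stack = [A], depth=1
Final depth = 1

1


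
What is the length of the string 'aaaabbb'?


String: 'aaaabbb'
Counting characters:
  'a' appears 4 time(s)
  'b' appears 3 time(s)
Total length = 4 + 3 = 7

7


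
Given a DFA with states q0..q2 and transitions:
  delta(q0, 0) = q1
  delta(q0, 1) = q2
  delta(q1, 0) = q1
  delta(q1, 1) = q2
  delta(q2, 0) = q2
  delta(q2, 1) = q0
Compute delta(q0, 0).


Looking up transition function:
delta(q0, 0) in the table
Row: q0, Column: 0
Result: q1

q1


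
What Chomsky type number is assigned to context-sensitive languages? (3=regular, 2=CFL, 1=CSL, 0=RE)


Chomsky hierarchy levels:
  Type 3: Regular (DFA/NFA/regex)
  Type 2: Context-free (PDA)
  Type 1: Context-sensitive
  Type 0: Recursively enumerable (TM)
'context-sensitive' corresponds to Type 1

1


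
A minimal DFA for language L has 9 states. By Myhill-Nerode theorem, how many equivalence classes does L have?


Myhill-Nerode theorem:
Number of equivalence classes = number of states in minimal DFA
Minimal DFA states = 9
Therefore equivalence classes = 9

9


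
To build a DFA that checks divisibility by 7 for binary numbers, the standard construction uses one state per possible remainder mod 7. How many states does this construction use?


Divisibility by 7 is tracked via the remainder mod 7: 0, 1, ..., 6
The construction assigns one state to each remainder
Number of remainders = 7

7


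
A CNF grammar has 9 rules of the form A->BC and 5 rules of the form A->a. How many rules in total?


CNF allows two rule forms:
  A -> BC (binary): 9 rules
  A -> a (terminal): 5 rules
Total = 9 + 5 = 14

14


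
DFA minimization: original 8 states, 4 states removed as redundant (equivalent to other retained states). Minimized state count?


Original DFA: 8 states
Redundant states removed: 4
Minimized states = original - removed
= 8 - 4
= 4

4


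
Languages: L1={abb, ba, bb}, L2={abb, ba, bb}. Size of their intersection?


L1 = {abb, ba, bb}
L2 = {abb, ba, bb}
Checking each string in L1 against L2:
  'abb': in L2? Yes
  'ba': in L2? Yes
  'bb': in L2? Yes
Intersection = {abb, ba, bb}
|L1 ∩ L2| = 3

3


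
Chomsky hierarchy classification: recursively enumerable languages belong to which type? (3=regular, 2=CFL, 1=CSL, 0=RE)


Chomsky hierarchy levels:
  Type 3: Regular (DFA/NFA/regex)
  Type 2: Context-free (PDA)
  Type 1: Context-sensitive
  Type 0: Recursively enumerable (TM)
'recursively enumerable' corresponds to Type 0

0


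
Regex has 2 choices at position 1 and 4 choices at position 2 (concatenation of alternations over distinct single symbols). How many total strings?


First group: 2 alternatives
Second group: 4 alternatives
Concatenation: each choice from group 1 pairs with each from group 2
Total = 2 x 4 = 8

8


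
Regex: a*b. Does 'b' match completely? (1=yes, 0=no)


Pattern: a*b
String: 'b'
Pattern requires: zero or more 'a's followed by exactly one 'b'
Found 0 leading 'a's
Remaining: 'b'
Remaining is exactly 'b' -> match
Result: 1

1


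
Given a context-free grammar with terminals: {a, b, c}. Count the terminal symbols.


Terminal symbols: a, b, c
Counting each: a (#1), b (#2), c (#3)
Total = 3

3


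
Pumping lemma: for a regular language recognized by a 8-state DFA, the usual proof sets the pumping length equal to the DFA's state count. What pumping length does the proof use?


Pumping lemma for regular languages (standard proof):
Take p = |Q|, the number of DFA states.
Any string of length >= |Q| passes through |Q|+1 states while reading its first |Q| symbols,
so by pigeonhole some state repeats, giving the loop that can be pumped.
Here |Q| = 8
Therefore the proof uses p = 8

8


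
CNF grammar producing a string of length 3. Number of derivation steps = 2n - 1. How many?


Chomsky Normal Form derivation:
String length n = 3
Each step either:
  - Splits a nonterminal into two (n-1 such steps)
  - Converts a nonterminal to terminal (n such steps)
Total = (n-1) + n = 2n - 1
= 2(3) - 1
= 6 - 1
= 5

5


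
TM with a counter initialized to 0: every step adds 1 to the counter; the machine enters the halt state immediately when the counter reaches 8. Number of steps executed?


Counter starts at 0. Counting sequence:
  Step 1: counter = 1
  Step 2: counter = 2
  Step 3: counter = 3
  Step 4: counter = 4
  Step 5: counter = 5
  Step 6: counter = 6
  Step 7: counter = 7
  Step 8: counter = 8
Counter reached 8 -> halt
Total steps = 8

8


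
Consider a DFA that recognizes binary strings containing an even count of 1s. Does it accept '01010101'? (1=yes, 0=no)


DFA has 2 states: q_even (start, accept=yes) and q_odd
Processing string '01010101' character by character:
  Position 0: read '0', 1-count=0 -> q_even (no change)
  Position 1: read '1', 1-count=1 -> q_odd
  Position 2: read '0', 1-count=1 -> q_odd (no change)
  Position 3: read '1', 1-count=2 -> q_even
  Position 4: read '0', 1-count=2 -> q_even (no change)
  Position 5: read '1', 1-count=3 -> q_odd
  Position 6: read '0', 1-count=3 -> q_odd (no change)
  Position 7: read '1', 1-count=4 -> q_even
Final state: q_even, total 1s = 4 (even); the DFA requires an even count -> accept

1


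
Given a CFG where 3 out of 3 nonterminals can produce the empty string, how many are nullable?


Nonterminals: {S, A, B}
A nonterminal is nullable if it can derive epsilon
Counting nullable nonterminals: 3
Total nullable = 3

3


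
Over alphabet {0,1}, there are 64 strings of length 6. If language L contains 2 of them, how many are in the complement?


Alphabet: {0,1}
String length: 6
Total strings of length 6 = 2^6 = 64
Strings in L = 2
Complement = total - |L|
= 64 - 2
= 62

62


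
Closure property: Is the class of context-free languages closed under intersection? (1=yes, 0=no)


CFL closure properties:
  Closed under: union, concatenation, Kleene star
  NOT closed under: intersection, complement
Operation 'intersection' is in not-closed list -> No (not closed)

0


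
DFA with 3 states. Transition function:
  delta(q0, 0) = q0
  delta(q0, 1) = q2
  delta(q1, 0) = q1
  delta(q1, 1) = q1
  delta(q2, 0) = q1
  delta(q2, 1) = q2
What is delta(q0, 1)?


Looking up transition function:
delta(q0, 1) in the table
Row: q0, Column: 1
Result: q2

q2


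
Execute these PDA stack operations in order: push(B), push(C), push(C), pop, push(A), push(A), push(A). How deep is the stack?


Tracing stack operations:
  push(B) -> stack = [B], depth=1
  push(C) -> stack = [B,C], depth=2
  push(C) -> stack = [B,C,C], depth=3
  pop -> removed C, stack = [B,C], depth=2
  push(A) -> stack = [B,C,A], depth=3
  push(A) -> stack = [B,C,A,A], depth=4
  push(A) -> stack = [B,C,A,A,A], depth=5
Final depth = 5

5


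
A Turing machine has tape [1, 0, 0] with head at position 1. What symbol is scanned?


Tape: [1, 0, 0]
Positions: 0 1 2
Values:    1 0 0
Head at position 1
tape[1] = 0

0


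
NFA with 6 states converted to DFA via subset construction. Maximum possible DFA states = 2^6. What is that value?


NFA has 6 states
Subset construction: each DFA state = subset of NFA states
Maximum subsets = 2^6
2^6 = 64

64


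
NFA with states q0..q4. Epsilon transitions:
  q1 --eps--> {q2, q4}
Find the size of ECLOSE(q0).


Starting from q0
Initialize closure = {q0}
q0 has no outgoing epsilon transitions -> nothing to add
Final closure: {q0}
Size = 1

1


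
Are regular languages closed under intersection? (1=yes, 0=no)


Regular languages are closed under:
- Union (DFA product construction)
- Intersection (DFA product construction)
- Complement (swap accept/reject states)
- Concatenation (NFA construction)
- Kleene star (NFA construction)
intersection is in this list
Therefore: closed

1


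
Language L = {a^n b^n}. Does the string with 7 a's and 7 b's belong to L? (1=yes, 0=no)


Language requires equal numbers of a's and b's
PDA pushes for each 'a', pops for each 'b'
Number of a's = 7
Number of b's = 7
7 == 7 -> Accept

1


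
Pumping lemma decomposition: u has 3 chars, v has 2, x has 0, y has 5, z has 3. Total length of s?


|s| = |u| + |v| + |x| + |y| + |z|
= 3 + 2 + 0 + 5 + 3
= 5 + 0 + 8
= 5 + 8
= 13

13


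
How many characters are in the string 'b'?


String: 'b'
Counting characters:
  'b' appears 1 time(s)
Total length = 0 + 1 = 1

1


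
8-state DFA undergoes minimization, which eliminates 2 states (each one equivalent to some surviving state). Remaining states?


Original DFA: 8 states
Redundant states removed: 2
Minimized states = original - removed
= 8 - 2
= 6

6


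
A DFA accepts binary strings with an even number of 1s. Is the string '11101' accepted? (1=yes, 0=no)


DFA has 2 states: q_even (start, accept=yes) and q_odd
Processing string '11101' character by character:
  Position 0: read '1', 1-count=1 -> q_odd
  Position 1: read '1', 1-count=2 -> q_even
  Position 2: read '1', 1-count=3 -> q_odd
  Position 3: read '0', 1-count=3 -> q_odd (no change)
  Position 4: read '1', 1-count=4 -> q_even
Final state: q_even, total 1s = 4 (even); the DFA requires an even count -> accept

1


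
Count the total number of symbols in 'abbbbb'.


String: 'abbbbb'
Counting characters:
  'a' appears 1 time(s)
  'b' appears 5 time(s)
Total length = 1 + 5 = 6

6


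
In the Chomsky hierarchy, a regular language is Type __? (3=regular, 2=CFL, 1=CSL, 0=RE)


Chomsky hierarchy levels:
  Type 3: Regular (DFA/NFA/regex)
  Type 2: Context-free (PDA)
  Type 1: Context-sensitive
  Type 0: Recursively enumerable (TM)
'regular' corresponds to Type 3

3


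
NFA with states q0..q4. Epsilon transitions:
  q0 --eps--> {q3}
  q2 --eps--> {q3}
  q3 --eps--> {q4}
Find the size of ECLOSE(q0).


Starting from q0
Initialize closure = {q0}
Follow epsilon from q0 -> add q3
Follow epsilon from q3 -> add q4
Final closure: {q0, q3, q4}
Size = 3

3


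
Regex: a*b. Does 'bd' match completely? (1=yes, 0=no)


Pattern: a*b
String: 'bd'
Pattern requires: zero or more 'a's followed by exactly one 'b'
Found 0 leading 'a's
Remaining: 'bd'
Remaining is not 'b' -> no match
Result: 0

0


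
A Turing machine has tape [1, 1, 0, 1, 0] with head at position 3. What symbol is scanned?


Tape: [1, 1, 0, 1, 0]
Positions: 0 1 2 3 4
Values:    1 1 0 1 0
Head at position 3
tape[3] = 1

1


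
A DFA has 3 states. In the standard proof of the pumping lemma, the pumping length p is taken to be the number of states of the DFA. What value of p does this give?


Pumping lemma for regular languages (standard proof):
Take p = |Q|, the number of DFA states.
Any string of length >= |Q| passes through |Q|+1 states while reading its first |Q| symbols,
so by pigeonhole some state repeats, giving the loop that can be pumped.
Here |Q| = 3
Therefore the proof uses p = 3

3


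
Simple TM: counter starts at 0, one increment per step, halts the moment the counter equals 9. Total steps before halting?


Counter starts at 0. Counting sequence:
  Step 1: counter = 1
  Step 2: counter = 2
  Step 3: counter = 3
  Step 4: counter = 4
  Step 5: counter = 5
  Step 6: counter = 6
  ...
  Step 9: counter = 9
Counter reached 9 -> halt
Total steps = 9

9


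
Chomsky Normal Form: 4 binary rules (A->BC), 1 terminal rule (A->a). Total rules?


CNF allows two rule forms:
  A -> BC (binary): 4 rules
  A -> a (terminal): 1 rule
Total = 4 + 1 = 5

5


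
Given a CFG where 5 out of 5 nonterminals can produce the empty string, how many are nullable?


Nonterminals: {S, A, B, C, D}
A nonterminal is nullable if it can derive epsilon
Counting nullable nonterminals: 5
Total nullable = 5

5


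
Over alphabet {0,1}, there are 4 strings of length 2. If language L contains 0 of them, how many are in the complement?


Alphabet: {0,1}
String length: 2
Total strings of length 2 = 2^2 = 4
Strings in L = 0
Complement = total - |L|
= 4 - 0
= 4

4


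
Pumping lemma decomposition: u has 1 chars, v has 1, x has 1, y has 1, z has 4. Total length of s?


|s| = |u| + |v| + |x| + |y| + |z|
= 1 + 1 + 1 + 1 + 4
= 2 + 1 + 5
= 3 + 5
= 8

8


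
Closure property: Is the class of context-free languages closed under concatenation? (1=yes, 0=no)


CFL closure properties:
  Closed under: union, concatenation, Kleene star
  NOT closed under: intersection, complement
Operation 'concatenation' is in closed list -> Yes (closed)

1


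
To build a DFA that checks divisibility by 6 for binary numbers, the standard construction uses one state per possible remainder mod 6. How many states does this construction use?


Divisibility by 6 is tracked via the remainder mod 6: 0, 1, ..., 5
The construction assigns one state to each remainder
Number of remainders = 6

6


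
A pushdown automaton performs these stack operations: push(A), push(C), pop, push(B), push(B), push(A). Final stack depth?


Tracing stack operations:
  push(A) -> stack = [A], depth=1
  push(C) -> stack = [A,C], depth=2
  pop -> removed C, stack = [A], depth=1
  push(B) -> stack = [A,B], depth=2
  push(B) -> stack = [A,B,B], depth=3
  push(A) -> stack = [A,B,B,A], depth=4
Final depth = 4

4


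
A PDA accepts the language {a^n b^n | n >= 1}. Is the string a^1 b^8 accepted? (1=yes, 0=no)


Language requires equal numbers of a's and b's
PDA pushes for each 'a', pops for each 'b'
Number of a's = 1
Number of b's = 8
1 != 8 -> Reject

0


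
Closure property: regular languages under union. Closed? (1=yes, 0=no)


Regular languages are closed under:
- Union (DFA product construction)
- Intersection (DFA product construction)
- Complement (swap accept/reject states)
- Concatenation (NFA construction)
- Kleene star (NFA construction)
union is in this list
Therefore: closed

1


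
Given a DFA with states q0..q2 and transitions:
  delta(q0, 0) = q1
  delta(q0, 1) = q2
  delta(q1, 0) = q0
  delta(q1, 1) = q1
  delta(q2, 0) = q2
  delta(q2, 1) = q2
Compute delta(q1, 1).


Looking up transition function:
delta(q1, 1) in the table
Row: q1, Column: 1
Result: q1

q1


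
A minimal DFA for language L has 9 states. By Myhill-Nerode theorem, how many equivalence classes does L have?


Myhill-Nerode theorem:
Number of equivalence classes = number of states in minimal DFA
Minimal DFA states = 9
Therefore equivalence classes = 9

9


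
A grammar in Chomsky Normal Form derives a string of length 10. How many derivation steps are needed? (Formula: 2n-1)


Chomsky Normal Form derivation:
String length n = 10
Each step either:
  - Splits a nonterminal into two (n-1 such steps)
  - Converts a nonterminal to terminal (n such steps)
Total = (n-1) + n = 2n - 1
= 2(10) - 1
= 20 - 1
= 19

19


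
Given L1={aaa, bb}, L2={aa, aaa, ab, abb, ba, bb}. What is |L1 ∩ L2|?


L1 = {aaa, bb}
L2 = {aa, aaa, ab, abb, ba, bb}
Checking each string in L1 against L2:
  'aaa': in L2? Yes
  'bb': in L2? Yes
Intersection = {aaa, bb}
|L1 ∩ L2| = 2

2


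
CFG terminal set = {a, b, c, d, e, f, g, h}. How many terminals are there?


Terminal symbols: a, b, c, d, e, f, g, h
Counting each: a (#1), b (#2), c (#3), d (#4), e (#5), f (#6), g (#7), h (#8)
Total = 8

8


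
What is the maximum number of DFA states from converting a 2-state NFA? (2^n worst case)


NFA has 2 states
Subset construction: each DFA state = subset of NFA states
Maximum subsets = 2^2
2^2 = 4

4


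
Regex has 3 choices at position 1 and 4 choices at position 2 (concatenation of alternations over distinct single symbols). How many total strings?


First group: 3 alternatives
Second group: 4 alternatives
Concatenation: each choice from group 1 pairs with each from group 2
Total = 3 x 4 = 12

12


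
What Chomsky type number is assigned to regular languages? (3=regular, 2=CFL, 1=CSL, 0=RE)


Chomsky hierarchy levels:
  Type 3: Regular (DFA/NFA/regex)
  Type 2: Context-free (PDA)
  Type 1: Context-sensitive
  Type 0: Recursively enumerable (TM)
'regular' corresponds to Type 3

3


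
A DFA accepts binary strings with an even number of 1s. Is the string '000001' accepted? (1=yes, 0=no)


DFA has 2 states: q_even (start, accept=yes) and q_odd
Processing string '000001' character by character:
  Position 0: read '0', 1-count=0 -> q_even (no change)
  Position 1: read '0', 1-count=0 -> q_even (no change)
  Position 2: read '0', 1-count=0 -> q_even (no change)
  Position 3: read '0', 1-count=0 -> q_even (no change)
  Position 4: read '0', 1-count=0 -> q_even (no change)
  Position 5: read '1', 1-count=1 -> q_odd
Final state: q_odd, total 1s = 1 (odd); the DFA requires an even count -> reject

0


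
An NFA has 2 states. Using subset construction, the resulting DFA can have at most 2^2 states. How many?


NFA has 2 states
Subset construction: each DFA state = subset of NFA states
Maximum subsets = 2^2
2^2 = 4

4


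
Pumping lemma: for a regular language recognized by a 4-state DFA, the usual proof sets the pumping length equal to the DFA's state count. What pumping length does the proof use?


Pumping lemma for regular languages (standard proof):
Take p = |Q|, the number of DFA states.
Any string of length >= |Q| passes through |Q|+1 states while reading its first |Q| symbols,
so by pigeonhole some state repeats, giving the loop that can be pumped.
Here |Q| = 4
Therefore the proof uses p = 4

4


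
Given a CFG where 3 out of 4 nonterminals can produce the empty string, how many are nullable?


Nonterminals: {S, A, B, C}
A nonterminal is nullable if it can derive epsilon
Counting nullable nonterminals: 3
Total nullable = 3

3


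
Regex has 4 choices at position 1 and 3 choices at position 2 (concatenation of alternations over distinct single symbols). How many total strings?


First group: 4 alternatives
Second group: 3 alternatives
Concatenation: each choice from group 1 pairs with each from group 2
Total = 4 x 3 = 12

12


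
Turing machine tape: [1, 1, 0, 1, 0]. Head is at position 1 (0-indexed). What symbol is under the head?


Tape: [1, 1, 0, 1, 0]
Positions: 0 1 2 3 4
Values:    1 1 0 1 0
Head at position 1
tape[1] = 1

1


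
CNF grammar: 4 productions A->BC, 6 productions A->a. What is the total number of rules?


CNF allows two rule forms:
  A -> BC (binary): 4 rules
  A -> a (terminal): 6 rules
Total = 4 + 6 = 10

10


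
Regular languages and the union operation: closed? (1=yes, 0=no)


Regular languages are closed under all standard operations:
- Union: Yes (product construction)
- Intersection: Yes (product construction)
- Complement: Yes (swap accept/reject)
- Concatenation: Yes (NFA construction)
Operation: union -> Closed

1


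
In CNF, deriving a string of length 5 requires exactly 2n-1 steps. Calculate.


Chomsky Normal Form derivation:
String length n = 5
Each step either:
  - Splits a nonterminal into two (n-1 such steps)
  - Converts a nonterminal to terminal (n such steps)
Total = (n-1) + n = 2n - 1
= 2(5) - 1
= 10 - 1
= 9

9


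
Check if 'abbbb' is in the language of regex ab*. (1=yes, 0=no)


Pattern: ab*
String: 'abbbb'
Pattern requires: exactly one 'a' followed by zero or more 'b's
First char is 'a' -> OK
Rest 'bbbb': all b's? Yes
Result: 1

1


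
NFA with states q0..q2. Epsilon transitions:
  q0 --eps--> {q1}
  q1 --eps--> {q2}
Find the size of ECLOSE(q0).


Starting from q0
Initialize closure = {q0}
Follow epsilon from q0 -> add q1
Follow epsilon from q1 -> add q2
Final closure: {q0, q1, q2}
Size = 3

3


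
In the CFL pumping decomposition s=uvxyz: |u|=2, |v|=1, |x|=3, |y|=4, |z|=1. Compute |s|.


|s| = |u| + |v| + |x| + |y| + |z|
= 2 + 1 + 3 + 4 + 1
= 3 + 3 + 5
= 6 + 5
= 11

11


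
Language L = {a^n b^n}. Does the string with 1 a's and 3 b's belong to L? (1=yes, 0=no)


Language requires equal numbers of a's and b's
PDA pushes for each 'a', pops for each 'b'
Number of a's = 1
Number of b's = 3
1 != 3 -> Reject

0


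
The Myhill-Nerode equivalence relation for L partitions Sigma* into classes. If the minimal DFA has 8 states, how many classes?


Myhill-Nerode theorem:
Number of equivalence classes = number of states in minimal DFA
Minimal DFA states = 8
Therefore equivalence classes = 8

8


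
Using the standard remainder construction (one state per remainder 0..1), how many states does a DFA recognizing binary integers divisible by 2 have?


Divisibility by 2 is tracked via the remainder mod 2: 0, 1, ..., 1
The construction assigns one state to each remainder
Number of remainders = 2

2


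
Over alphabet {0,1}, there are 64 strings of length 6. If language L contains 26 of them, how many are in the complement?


Alphabet: {0,1}
String length: 6
Total strings of length 6 = 2^6 = 64
Strings in L = 26
Complement = total - |L|
= 64 - 26
= 38

38


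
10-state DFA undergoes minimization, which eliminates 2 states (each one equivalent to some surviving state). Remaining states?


Original DFA: 10 states
Redundant states removed: 2
Minimized states = original - removed
= 10 - 2
= 8

8


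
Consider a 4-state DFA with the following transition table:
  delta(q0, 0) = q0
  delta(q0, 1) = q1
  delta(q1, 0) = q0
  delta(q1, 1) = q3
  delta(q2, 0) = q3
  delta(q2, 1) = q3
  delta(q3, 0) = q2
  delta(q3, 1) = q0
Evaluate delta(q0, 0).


Looking up transition function:
delta(q0, 0) in the table
Row: q0, Column: 0
Result: q0

q0


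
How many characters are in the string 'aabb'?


String: 'aabb'
Counting characters:
  'a' appears 2 time(s)
  'b' appears 2 time(s)
Total length = 2 + 2 = 4

4


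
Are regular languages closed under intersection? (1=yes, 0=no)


Regular languages are closed under:
- Union (DFA product construction)
- Intersection (DFA product construction)
- Complement (swap accept/reject states)
- Concatenation (NFA construction)
- Kleene star (NFA construction)
intersection is in this list
Therefore: closed

1


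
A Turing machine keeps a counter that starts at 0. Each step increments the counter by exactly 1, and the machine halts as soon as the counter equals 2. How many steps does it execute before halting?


Counter starts at 0. Counting sequence:
  Step 1: counter = 1
  Step 2: counter = 2
Counter reached 2 -> halt
Total steps = 2

2
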